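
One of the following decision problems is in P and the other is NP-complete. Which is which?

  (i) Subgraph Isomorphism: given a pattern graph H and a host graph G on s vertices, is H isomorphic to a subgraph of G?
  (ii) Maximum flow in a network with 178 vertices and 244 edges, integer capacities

(i) is NP-complete: generalizes Clique and Hamiltonian Path (pattern size is part of the input).
(ii) is P: Edmonds-Karp / push-relabel run in polynomial time.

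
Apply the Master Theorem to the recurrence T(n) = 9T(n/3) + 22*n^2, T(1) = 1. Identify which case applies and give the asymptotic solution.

a=9, b=3, f(n)=22*n^2.
log_3(9) = 2, so n^(log_b(a)) = n^2.
f(n) = Theta(n^2), so Case 2 applies.
T(n) = Theta(n^2 log n).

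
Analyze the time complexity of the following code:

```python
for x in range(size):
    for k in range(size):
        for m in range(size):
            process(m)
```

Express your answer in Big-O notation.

Time complexity: O(n^3).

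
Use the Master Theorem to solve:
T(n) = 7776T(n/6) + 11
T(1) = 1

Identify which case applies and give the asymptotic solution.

a=7776, b=6, f(n)=11.
log_6(7776) = 5 > 0.
Since f(n) = O(n^0) is polynomially smaller than n^5, Case 1 applies.
T(n) = Theta(n^5).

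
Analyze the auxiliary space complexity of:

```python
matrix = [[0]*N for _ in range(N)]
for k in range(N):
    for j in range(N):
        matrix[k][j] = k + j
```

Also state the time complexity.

Space complexity: O(n^2).
A 2D structure of size n x n is allocated.
Time complexity: O(n^2).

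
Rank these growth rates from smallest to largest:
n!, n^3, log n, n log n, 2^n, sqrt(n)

Ordered by growth rate: log n < sqrt(n) < n log n < n^3 < 2^n < n!.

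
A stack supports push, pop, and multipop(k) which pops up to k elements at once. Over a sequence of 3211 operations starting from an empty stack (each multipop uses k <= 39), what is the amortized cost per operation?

Each element is pushed exactly once and popped at most once (whether by pop or as part of a multipop). So the total number of individual pops over the whole sequence is at most the number of pushes, which is at most 3211. Total work <= 2 * 3211, hence O(1) amortized per operation.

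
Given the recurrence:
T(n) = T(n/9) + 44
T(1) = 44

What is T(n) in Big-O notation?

Each step divides n by 9 and adds 44. After log_9(n) steps, T(n) = O(log n).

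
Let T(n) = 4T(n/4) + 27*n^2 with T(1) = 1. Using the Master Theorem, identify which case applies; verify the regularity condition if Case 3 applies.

a=4, b=4, f(n)=27*n^2.
log_4(4) = 1 < 2.
f(n) = Omega(n^(1+epsilon)) for some epsilon > 0, so Case 3 is the candidate.
Regularity: a*f(n/b) = 4*27*(n/4)^2 = (4/16)*27*n^2 <= c*f(n) with c = 4/16 < 1. Satisfied.
Case 3: T(n) = Theta(n^2).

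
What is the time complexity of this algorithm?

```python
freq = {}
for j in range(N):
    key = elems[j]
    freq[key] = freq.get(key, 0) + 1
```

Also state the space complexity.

Time complexity: O(n).
Space complexity: O(n).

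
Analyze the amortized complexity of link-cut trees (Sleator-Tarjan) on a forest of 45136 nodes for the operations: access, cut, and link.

Link-cut trees represent the forest using splay trees over preferred paths. With potential Phi = sum over nodes of log(size of virtual subtree), each access on 45136 nodes is O(log 45136) = O(log n) amortized by the splay-tree access lemma. Cut and link are O(1) plus one access.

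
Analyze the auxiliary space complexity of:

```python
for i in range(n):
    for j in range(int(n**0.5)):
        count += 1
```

Space complexity: O(1).
Only a constant amount of auxiliary storage is used; nothing grows with n.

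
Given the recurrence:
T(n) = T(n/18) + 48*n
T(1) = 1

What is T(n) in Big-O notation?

Geometric series: 48*n*(1 + 1/18 + 1/18^2 + ...) = O(n). T(n) = O(n).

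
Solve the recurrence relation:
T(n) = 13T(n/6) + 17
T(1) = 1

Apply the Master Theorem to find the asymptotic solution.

a=13, b=6, f(n)=17. log_6(13) = 1.432. Case 1 of Master Theorem: T(n) = O(n^1.432).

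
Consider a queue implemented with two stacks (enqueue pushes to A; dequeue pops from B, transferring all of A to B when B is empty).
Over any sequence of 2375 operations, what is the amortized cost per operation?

Each element is pushed to A once, popped once, pushed to B once, and popped once: 4 unit operations over its lifetime. Over 2375 operations the total work is O(2375). Amortized O(1) per enqueue/dequeue.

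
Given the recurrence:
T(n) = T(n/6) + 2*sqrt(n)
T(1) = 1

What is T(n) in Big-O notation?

Each level contributes sqrt(n/6^k). Geometric series with ratio 1/sqrt(6) < 1 sums to O(sqrt(n)).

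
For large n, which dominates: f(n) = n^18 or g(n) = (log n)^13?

f(n) = n^18 grows faster: any positive polynomial dominates any polylog.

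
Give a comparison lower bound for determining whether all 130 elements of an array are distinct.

In the algebraic decision-tree model, the YES region for element distinctness on 130 elements has 130! connected components (one per ordering). Ben-Or's theorem then gives a lower bound of Omega(log(n!)) = Omega(n log n).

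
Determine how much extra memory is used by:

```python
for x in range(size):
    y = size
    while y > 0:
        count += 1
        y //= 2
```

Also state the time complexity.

Space complexity: O(1).
Only a constant amount of auxiliary storage is used; nothing grows with n.
Time complexity: O(n log n).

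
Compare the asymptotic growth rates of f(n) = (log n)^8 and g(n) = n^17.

g(n) = n^17 grows faster: any positive polynomial dominates any polylog.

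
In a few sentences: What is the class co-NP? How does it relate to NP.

co-NP is the class of problems whose complement is in NP. A problem is in co-NP if 'no' instances have short proofs. NP and co-NP may or may not be equal. If NP != co-NP, then P != NP. Tautology (is a formula always true?) is in co-NP.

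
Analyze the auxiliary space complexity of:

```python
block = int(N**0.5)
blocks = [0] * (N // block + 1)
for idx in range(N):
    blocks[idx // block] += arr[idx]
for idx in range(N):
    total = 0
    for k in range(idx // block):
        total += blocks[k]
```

Space complexity: O(sqrt(n)).
Storage scales with sqrt(n).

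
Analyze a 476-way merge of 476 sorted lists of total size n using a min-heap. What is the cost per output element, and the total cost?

Maintain a min-heap of size 476 holding the current head of each list. Each output step does one extract-min (O(log 476)) and one insert of that list's next element (O(log 476)). Each of the n elements passes through the heap exactly once, so the total cost is O(n log 476), i.e. O(log 476) per output element.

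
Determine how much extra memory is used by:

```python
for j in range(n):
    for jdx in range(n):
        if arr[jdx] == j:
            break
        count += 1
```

Space complexity: O(1).
Only a constant amount of auxiliary storage is used; nothing grows with n.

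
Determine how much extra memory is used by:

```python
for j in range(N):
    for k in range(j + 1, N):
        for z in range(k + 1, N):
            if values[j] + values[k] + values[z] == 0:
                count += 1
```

Space complexity: O(1).
Only a constant amount of auxiliary storage is used; nothing grows with n.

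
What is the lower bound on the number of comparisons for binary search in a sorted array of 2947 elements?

With 2947 possible positions, we need at least ceil(log_2(2947)) = 12 comparisons. Each comparison splits the remaining candidates by at most half.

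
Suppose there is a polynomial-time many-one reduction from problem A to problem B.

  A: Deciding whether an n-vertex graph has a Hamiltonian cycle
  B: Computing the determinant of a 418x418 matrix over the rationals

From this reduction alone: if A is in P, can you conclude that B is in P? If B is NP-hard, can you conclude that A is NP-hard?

A poly-time reduction A <=_p B transfers tractability DOWN (B easy => A easy) and hardness UP (A hard => B hard), not the reverse.
From A in P, the reduction alone does NOT give B in P: any problem in P trivially reduces to SAT, yet SAT is not known to be in P.
From B NP-hard, the reduction alone does NOT give A NP-hard: again, easy problems reduce to hard ones.
(Here in fact A is NP-complete and B is in P, so no such reduction is known -- its existence would imply P = NP; the analysis concerns only what the assumed reduction would or would not let you conclude.)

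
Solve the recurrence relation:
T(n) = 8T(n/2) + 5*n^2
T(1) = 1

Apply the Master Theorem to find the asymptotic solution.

a=8, b=2, f(n)=5*n^2. log_2(8) = 3. Case 1 of Master Theorem: T(n) = O(n^3).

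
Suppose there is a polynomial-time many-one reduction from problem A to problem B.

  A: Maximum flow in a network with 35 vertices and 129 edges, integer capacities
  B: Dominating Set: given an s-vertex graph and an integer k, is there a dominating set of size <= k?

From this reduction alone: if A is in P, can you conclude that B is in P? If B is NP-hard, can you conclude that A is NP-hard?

A poly-time reduction A <=_p B transfers tractability DOWN (B easy => A easy) and hardness UP (A hard => B hard), not the reverse.
From A in P, the reduction alone does NOT give B in P: any problem in P trivially reduces to SAT, yet SAT is not known to be in P.
From B NP-hard, the reduction alone does NOT give A NP-hard: again, easy problems reduce to hard ones.
(Here in fact A is P and B is NP-complete.)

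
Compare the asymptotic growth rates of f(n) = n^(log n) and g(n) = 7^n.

g(n) = 7^n grows faster: take logs: log(n^(log n)) = (log n)^2, log(7^n) = n log 7; n dominates (log n)^2.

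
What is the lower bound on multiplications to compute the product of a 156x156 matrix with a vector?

A 156x156 matrix-vector product has 156 inner products of length 156. Output depends on all 156^2 = 24336 matrix entries. At least 24336 multiplications needed.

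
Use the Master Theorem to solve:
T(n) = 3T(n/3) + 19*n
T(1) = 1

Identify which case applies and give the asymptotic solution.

a=3, b=3, f(n)=19*n.
log_3(3) = 1, so n^(log_b(a)) = n.
f(n) = Theta(n), so Case 2 applies.
T(n) = Theta(n log n).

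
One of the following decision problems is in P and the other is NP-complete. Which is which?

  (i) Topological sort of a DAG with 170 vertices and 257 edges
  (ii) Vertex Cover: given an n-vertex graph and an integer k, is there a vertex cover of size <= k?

(i) is P: DFS-based topological sort runs in O(V+E).
(ii) is NP-complete: one of Karp's 21 NP-complete problems (with k part of the input; for any fixed constant k it is in P).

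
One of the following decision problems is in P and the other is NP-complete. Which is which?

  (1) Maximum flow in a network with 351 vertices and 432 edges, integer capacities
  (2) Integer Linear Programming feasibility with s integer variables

(1) is P: Edmonds-Karp / push-relabel run in polynomial time.
(2) is NP-complete: ILP feasibility is NP-complete (LP relaxation is in P).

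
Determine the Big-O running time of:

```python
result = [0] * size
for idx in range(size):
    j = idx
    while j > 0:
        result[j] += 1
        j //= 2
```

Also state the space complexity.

Time complexity: O(n log n).
Space complexity: O(n).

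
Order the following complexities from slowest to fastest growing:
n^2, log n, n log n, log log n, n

Ordered by growth rate: log log n < log n < n < n log n < n^2.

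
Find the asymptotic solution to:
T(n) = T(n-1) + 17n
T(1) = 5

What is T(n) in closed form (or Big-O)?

Unrolling: T(n) = 5 + 17*(2 + 3 + ... + n) = 5 + 17*(n(n+1)/2 - 1) = O(n^2).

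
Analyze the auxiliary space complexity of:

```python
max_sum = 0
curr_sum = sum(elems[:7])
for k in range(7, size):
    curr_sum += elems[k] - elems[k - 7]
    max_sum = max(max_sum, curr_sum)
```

Space complexity: O(1).
Only a constant amount of auxiliary storage is used; nothing grows with n.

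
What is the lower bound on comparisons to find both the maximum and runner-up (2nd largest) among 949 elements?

Lower bound: finding the max needs 949-1 comparisons. By an adversary weight-doubling argument, the maximum element must personally win at least ceil(log_2(949)) = 10 comparisons in any correct algorithm. The 2nd largest is among those 10 direct losers, and distinguishing it requires 10-1 more comparisons. Total >= 949-1 + 10-1 = 957. A balanced tournament achieves this bound exactly.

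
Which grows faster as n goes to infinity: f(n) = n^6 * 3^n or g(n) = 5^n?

g(n) = 5^n grows faster: 5^n / (n^6 3^n) = (5/3)^n / n^6 -> infinity since 5/3 > 1.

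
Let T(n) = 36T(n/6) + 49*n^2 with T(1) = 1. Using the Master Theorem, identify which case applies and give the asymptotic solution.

a=36, b=6, f(n)=49*n^2.
log_6(36) = 2, so n^(log_b(a)) = n^2.
f(n) = Theta(n^2), so Case 2 applies.
T(n) = Theta(n^2 log n).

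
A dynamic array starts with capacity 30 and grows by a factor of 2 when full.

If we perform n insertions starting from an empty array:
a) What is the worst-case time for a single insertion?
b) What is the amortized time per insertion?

(a) Worst-case single insertion: O(n) -- when the array is full at capacity c, the resize copies all c elements, and c can be Theta(n).
(b) Resizes happen at sizes 30, 60, 120, ... Total copy cost for n insertions: 30 + 60 + ... = O(n) (geometric series with ratio 1/2). Amortized cost per insertion: O(n)/n = O(1).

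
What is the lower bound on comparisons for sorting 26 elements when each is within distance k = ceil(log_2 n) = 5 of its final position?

Partition the 26 positions into floor(n/k) blocks of k = 5 consecutive positions; any permutation within a block keeps every element within k of its final position, so there are at least (k!)^(n/k) distinguishable inputs. Lower bound: log_2((k!)^(n/k)) = (n/k) * log_2(k!) = Theta(n log k); with k = ceil(log_2 n), this is Omega(n log log n).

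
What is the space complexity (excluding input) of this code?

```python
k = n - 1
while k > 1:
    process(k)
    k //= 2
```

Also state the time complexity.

Space complexity: O(1).
Only a constant amount of auxiliary storage is used; nothing grows with n.
Time complexity: O(log n).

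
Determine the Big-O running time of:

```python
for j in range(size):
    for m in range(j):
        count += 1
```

Time complexity: O(n^2).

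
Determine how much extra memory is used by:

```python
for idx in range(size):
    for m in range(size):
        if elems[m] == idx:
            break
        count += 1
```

Space complexity: O(1).
Only a constant amount of auxiliary storage is used; nothing grows with n.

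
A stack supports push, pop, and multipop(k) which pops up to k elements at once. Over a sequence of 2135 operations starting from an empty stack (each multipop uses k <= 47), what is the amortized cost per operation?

Each element is pushed exactly once and popped at most once (whether by pop or as part of a multipop). So the total number of individual pops over the whole sequence is at most the number of pushes, which is at most 2135. Total work <= 2 * 2135, hence O(1) amortized per operation.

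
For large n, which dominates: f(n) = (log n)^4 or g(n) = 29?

f(n) = (log n)^4 grows faster: any unbounded function dominates a constant.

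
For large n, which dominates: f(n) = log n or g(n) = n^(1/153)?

g(n) = n^(1/153) grows faster: any positive power of n dominates log n.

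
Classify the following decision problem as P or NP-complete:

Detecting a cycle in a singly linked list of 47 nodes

This problem is in P: Floyd's tortoise-and-hare runs in O(n) time, O(1) space.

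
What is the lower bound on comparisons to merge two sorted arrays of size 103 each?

To merge two sorted arrays of size 103, we need at least 205 comparisons in the worst case. An adversary can force every element to be compared.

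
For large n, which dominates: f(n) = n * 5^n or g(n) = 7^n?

g(n) = 7^n grows faster: 7^n / (n 5^n) = (7/5)^n / n -> infinity since 7/5 > 1.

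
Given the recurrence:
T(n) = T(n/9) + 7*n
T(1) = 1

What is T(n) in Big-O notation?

Geometric series: 7*n*(1 + 1/9 + 1/9^2 + ...) = O(n). T(n) = O(n).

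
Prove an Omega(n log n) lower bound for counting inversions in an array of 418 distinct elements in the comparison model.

Decision-tree argument: at any leaf, the comparisons made (with transitivity) must totally order all 418 elements -- otherwise some pair (i,j) is unordered, and an adversary can present two inputs agreeing on every comparison made but with that pair flipped, changing the inversion count by 1, so the leaf's output is wrong on one of them. Hence the tree has >= 418! leaves and height >= log_2(418!) = Omega(n log n). Modified merge sort achieves O(n log n).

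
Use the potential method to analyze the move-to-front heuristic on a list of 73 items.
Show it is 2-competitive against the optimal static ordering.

Let Phi = number of inversions between the MTF list and the optimal static list (0 <= Phi <= C(73,2)). Accessing an element at MTF position k and optimal position j: the move-to-front destroys all k-1 inversions in front of it that are not in front in optimal (>= k-j of them) and creates at most j-1 new ones. Amortized cost <= k + (j-1) - (k-j) = 2j - 1 <= 2 * optimal cost.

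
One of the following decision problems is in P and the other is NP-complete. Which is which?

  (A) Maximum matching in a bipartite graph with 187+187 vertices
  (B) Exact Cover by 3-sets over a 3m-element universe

(A) is P: Hopcroft-Karp runs in O(E sqrt(V)).
(B) is NP-complete: one of Karp's 21 NP-complete problems.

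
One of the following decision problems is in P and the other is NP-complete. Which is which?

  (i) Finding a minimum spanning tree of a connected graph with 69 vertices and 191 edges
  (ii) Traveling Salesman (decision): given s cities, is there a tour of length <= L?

(i) is P: Kruskal's / Prim's algorithms run in polynomial time.
(ii) is NP-complete: reduces from Hamiltonian Cycle.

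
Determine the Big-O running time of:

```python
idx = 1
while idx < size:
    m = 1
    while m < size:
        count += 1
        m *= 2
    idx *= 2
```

Time complexity: O(log^2 n).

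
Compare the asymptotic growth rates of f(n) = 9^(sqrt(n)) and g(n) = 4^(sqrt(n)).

f(n) = 9^(sqrt(n)) grows faster: ratio is (9/4)^(sqrt(n)) -> infinity since 9/4 > 1.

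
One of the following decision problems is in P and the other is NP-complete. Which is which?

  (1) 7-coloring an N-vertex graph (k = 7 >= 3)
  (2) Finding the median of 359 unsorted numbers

(1) is NP-complete: graph k-coloring for k>=3 is NP-complete by reduction from 3-SAT.
(2) is P: linear-time selection (median-of-medians) runs in O(n).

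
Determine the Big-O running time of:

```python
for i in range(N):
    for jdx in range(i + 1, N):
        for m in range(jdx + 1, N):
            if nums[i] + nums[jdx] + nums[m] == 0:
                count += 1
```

Time complexity: O(n^3).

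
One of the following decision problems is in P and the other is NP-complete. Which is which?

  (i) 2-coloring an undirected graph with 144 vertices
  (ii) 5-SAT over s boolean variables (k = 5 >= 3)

(i) is P: 2-coloring is bipartiteness testing via BFS, O(V+E).
(ii) is NP-complete: 3-SAT is NP-complete (Cook-Levin); k-SAT for k>=3 reduces from 3-SAT.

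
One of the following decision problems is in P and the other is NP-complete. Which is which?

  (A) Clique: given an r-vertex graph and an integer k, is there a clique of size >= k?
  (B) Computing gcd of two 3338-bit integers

(A) is NP-complete: complement of Independent Set / Vertex Cover (with k part of the input).
(B) is P: the Euclidean algorithm runs in polynomial time in the bit-length.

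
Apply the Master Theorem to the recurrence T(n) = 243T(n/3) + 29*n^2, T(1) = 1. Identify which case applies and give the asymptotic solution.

a=243, b=3, f(n)=29*n^2.
log_3(243) = 5 > 2.
Since f(n) = O(n^2) is polynomially smaller than n^5, Case 1 applies.
T(n) = Theta(n^5).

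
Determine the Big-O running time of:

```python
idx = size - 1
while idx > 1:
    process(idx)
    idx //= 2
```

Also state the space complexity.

Time complexity: O(log n).
Space complexity: O(1).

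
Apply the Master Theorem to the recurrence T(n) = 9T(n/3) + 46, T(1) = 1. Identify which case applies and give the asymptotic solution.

a=9, b=3, f(n)=46.
log_3(9) = 2 > 0.
Since f(n) = O(n^0) is polynomially smaller than n^2, Case 1 applies.
T(n) = Theta(n^2).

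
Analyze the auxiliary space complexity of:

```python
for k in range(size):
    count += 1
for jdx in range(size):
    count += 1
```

Space complexity: O(1).
Only a constant amount of auxiliary storage is used; nothing grows with n.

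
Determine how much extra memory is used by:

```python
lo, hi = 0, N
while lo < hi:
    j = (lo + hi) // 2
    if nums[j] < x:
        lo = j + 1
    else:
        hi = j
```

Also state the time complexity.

Space complexity: O(1).
Only a constant amount of auxiliary storage is used; nothing grows with n.
Time complexity: O(log n).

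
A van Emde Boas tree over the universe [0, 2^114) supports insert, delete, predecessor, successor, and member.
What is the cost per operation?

vEB recursively partitions [0, 20769187434139310514121985316880384) into sqrt(u) clusters of size sqrt(u). Each operation recurses into either one cluster or the summary, never both: T(u) = T(sqrt(u)) + O(1) => T(u) = O(log log u) = O(log 114). This is worst-case, not just amortized.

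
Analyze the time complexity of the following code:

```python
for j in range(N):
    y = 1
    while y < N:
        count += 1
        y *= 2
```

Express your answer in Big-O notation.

Time complexity: O(n log n).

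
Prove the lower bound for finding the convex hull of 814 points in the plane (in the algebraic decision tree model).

Reduction from sorting: given 814 numbers x_1,...,x_{814}, map x_i to the point (x_i, x_i^2) on the parabola y = x^2. All points are on the convex hull, and walking the hull gives them in sorted x-order. Since sorting requires Omega(n log n), so does planar convex hull.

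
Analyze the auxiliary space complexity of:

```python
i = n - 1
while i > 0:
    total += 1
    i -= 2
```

Space complexity: O(1).
Only a constant amount of auxiliary storage is used; nothing grows with n.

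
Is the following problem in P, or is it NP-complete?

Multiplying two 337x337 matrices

This problem is in P: the schoolbook algorithm runs in O(n^3).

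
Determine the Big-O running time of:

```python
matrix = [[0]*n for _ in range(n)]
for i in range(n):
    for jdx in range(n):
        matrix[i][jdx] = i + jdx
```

Time complexity: O(n^2).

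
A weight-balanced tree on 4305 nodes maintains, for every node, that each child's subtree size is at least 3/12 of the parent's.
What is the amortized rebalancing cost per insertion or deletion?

With balance ratio 3/12, tree height is O(log_{12/3}(4305)) = O(log n). A rebalance at a node of size s costs O(s) but requires Omega(s) updates in that subtree to retrigger. Summed over the O(log n) ancestors of the touched leaf, amortized rebalancing is O(log n).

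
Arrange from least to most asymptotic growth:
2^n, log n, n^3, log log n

Ordered by growth rate: log log n < log n < n^3 < 2^n.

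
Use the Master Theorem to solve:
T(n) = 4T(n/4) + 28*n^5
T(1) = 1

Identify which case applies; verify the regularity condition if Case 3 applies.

a=4, b=4, f(n)=28*n^5.
log_4(4) = 1 < 5.
f(n) = Omega(n^(1+epsilon)) for some epsilon > 0, so Case 3 is the candidate.
Regularity: a*f(n/b) = 4*28*(n/4)^5 = (4/1024)*28*n^5 <= c*f(n) with c = 4/1024 < 1. Satisfied.
Case 3: T(n) = Theta(n^5).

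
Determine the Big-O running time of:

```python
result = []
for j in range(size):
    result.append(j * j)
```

Time complexity: O(n).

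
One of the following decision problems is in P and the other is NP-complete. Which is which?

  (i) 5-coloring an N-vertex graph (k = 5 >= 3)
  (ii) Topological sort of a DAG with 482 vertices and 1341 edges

(i) is NP-complete: graph k-coloring for k>=3 is NP-complete by reduction from 3-SAT.
(ii) is P: DFS-based topological sort runs in O(V+E).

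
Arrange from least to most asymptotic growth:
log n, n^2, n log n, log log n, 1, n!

Ordered by growth rate: 1 < log log n < log n < n log n < n^2 < n!.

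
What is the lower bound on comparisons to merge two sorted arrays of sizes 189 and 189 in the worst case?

Adversary: with |189 - 189| <= 1 the inputs can be fully interleaved so that every adjacent pair in the merged output comes from different arrays. Then each of the 377 adjacent pairs must be directly compared, or the algorithm cannot determine their relative order. Standard merge meets this bound.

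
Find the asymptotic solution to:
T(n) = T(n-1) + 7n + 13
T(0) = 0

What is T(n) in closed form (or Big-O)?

Dominant term in sum is 7*sum(i, i=1..n) = 7*n*(n+1)/2 = O(n^2).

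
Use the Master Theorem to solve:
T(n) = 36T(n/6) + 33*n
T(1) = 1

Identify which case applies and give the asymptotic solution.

a=36, b=6, f(n)=33*n.
log_6(36) = 2 > 1.
Since f(n) = O(n^1) is polynomially smaller than n^2, Case 1 applies.
T(n) = Theta(n^2).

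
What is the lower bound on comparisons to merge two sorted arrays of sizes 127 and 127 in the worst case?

Adversary: with |127 - 127| <= 1 the inputs can be fully interleaved so that every adjacent pair in the merged output comes from different arrays. Then each of the 253 adjacent pairs must be directly compared, or the algorithm cannot determine their relative order. Standard merge meets this bound.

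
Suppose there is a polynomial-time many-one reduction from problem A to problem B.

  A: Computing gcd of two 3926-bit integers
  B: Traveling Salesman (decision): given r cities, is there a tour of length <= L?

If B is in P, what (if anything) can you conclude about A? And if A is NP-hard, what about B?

A poly-time reduction A <=_p B means any A-instance can be transformed to a B-instance in poly time.
If B is in P: compose the reduction with B's poly-time algorithm to solve A in poly time, so A is in P.
If A is NP-hard: every NP problem reduces to A, which reduces to B; composing reductions, every NP problem reduces to B, so B is NP-hard.
(Here in fact A is P and B is NP-complete.)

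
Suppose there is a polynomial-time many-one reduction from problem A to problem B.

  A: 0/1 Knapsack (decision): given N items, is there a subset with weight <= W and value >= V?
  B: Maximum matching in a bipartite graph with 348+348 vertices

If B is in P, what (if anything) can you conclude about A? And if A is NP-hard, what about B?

A poly-time reduction A <=_p B means any A-instance can be transformed to a B-instance in poly time.
If B is in P: compose the reduction with B's poly-time algorithm to solve A in poly time, so A is in P.
If A is NP-hard: every NP problem reduces to A, which reduces to B; composing reductions, every NP problem reduces to B, so B is NP-hard.
(Here in fact A is NP-complete and B is in P, so no such reduction is known -- its existence would imply P = NP; the analysis concerns only what the assumed reduction would or would not let you conclude.)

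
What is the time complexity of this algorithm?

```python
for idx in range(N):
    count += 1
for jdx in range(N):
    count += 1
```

Time complexity: O(n).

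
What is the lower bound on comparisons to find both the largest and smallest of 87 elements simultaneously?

Pair elements first (floor(87/2) comparisons), then find max among winners and min among losers. Total: ceil(3*87/2) - 2 = 129 comparisons.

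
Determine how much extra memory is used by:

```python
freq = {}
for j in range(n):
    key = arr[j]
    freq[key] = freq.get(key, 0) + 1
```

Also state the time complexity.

Space complexity: O(n).
Auxiliary storage grows linearly with the input size n in the worst case.
Time complexity: O(n).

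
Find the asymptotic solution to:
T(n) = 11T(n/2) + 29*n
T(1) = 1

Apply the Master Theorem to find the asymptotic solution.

a=11, b=2, f(n)=29*n. log_2(11) = 3.459. Case 1 of Master Theorem: T(n) = O(n^3.459).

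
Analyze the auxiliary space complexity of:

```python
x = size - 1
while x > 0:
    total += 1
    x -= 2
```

Space complexity: O(1).
Only a constant amount of auxiliary storage is used; nothing grows with n.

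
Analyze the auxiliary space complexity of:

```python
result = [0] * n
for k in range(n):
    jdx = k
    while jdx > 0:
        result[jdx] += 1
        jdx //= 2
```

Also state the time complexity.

Space complexity: O(n).
Auxiliary storage grows linearly with the input size n in the worst case.
Time complexity: O(n log n).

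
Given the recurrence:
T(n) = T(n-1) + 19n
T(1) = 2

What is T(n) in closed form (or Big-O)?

Unrolling: T(n) = 2 + 19*(2 + 3 + ... + n) = 2 + 19*(n(n+1)/2 - 1) = O(n^2).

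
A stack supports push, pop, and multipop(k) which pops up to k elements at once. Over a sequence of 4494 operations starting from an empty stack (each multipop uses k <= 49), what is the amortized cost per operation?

Each element is pushed exactly once and popped at most once (whether by pop or as part of a multipop). So the total number of individual pops over the whole sequence is at most the number of pushes, which is at most 4494. Total work <= 2 * 4494, hence O(1) amortized per operation.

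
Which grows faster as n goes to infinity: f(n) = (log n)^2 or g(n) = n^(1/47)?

g(n) = n^(1/47) grows faster: any positive power of n dominates any polylog.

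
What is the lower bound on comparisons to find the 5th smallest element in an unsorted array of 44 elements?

Finding the 5th smallest of 44 elements requires Omega(n) comparisons. Every element must participate in at least one comparison; otherwise it could be the 5th smallest.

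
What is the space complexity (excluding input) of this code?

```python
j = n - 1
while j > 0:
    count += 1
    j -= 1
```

Space complexity: O(1).
Only a constant amount of auxiliary storage is used; nothing grows with n.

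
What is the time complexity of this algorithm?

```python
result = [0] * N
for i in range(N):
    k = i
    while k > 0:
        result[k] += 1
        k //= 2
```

Time complexity: O(n log n).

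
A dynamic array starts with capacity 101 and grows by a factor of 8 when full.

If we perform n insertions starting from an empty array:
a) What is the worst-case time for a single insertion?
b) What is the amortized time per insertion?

(a) Worst-case single insertion: O(n) -- when the array is full at capacity c, the resize copies all c elements, and c can be Theta(n).
(b) Resizes happen at sizes 101, 808, 6464, ... Total copy cost for n insertions: 101 + 808 + ... = O(n) (geometric series with ratio 1/8). Amortized cost per insertion: O(n)/n = O(1).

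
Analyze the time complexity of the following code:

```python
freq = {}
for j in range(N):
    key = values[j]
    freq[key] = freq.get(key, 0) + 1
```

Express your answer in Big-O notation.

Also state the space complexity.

Time complexity: O(n).
Space complexity: O(n).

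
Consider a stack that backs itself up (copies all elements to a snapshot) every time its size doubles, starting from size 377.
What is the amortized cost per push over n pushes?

Backups occur at sizes 377, 754, 1508, ..., copying 377 + 754 + 1508 + ... <= 2n elements total (geometric series). Spread over n pushes, the amortized backup cost is O(1) per push.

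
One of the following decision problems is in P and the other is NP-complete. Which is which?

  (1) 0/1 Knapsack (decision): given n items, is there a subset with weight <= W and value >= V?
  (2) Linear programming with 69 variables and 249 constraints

(1) is NP-complete: reduces from Subset Sum.
(2) is P: the ellipsoid and interior-point methods run in polynomial time.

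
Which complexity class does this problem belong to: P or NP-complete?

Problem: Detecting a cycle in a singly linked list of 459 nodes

This problem is in P: Floyd's tortoise-and-hare runs in O(n) time, O(1) space.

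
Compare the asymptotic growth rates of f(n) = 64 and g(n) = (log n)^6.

g(n) = (log n)^6 grows faster: any unbounded function dominates a constant.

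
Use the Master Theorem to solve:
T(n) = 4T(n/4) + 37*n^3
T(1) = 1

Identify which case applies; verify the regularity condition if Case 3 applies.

a=4, b=4, f(n)=37*n^3.
log_4(4) = 1 < 3.
f(n) = Omega(n^(1+epsilon)) for some epsilon > 0, so Case 3 is the candidate.
Regularity: a*f(n/b) = 4*37*(n/4)^3 = (4/64)*37*n^3 <= c*f(n) with c = 4/64 < 1. Satisfied.
Case 3: T(n) = Theta(n^3).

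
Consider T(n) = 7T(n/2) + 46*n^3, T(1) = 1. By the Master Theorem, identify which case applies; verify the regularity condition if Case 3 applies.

a=7, b=2, f(n)=46*n^3.
log_2(7) = 2.807 < 3.
f(n) = Omega(n^(2.807+epsilon)) for some epsilon > 0, so Case 3 is the candidate.
Regularity: a*f(n/b) = 7*46*(n/2)^3 = (7/8)*46*n^3 <= c*f(n) with c = 7/8 < 1. Satisfied.
Case 3: T(n) = Theta(n^3).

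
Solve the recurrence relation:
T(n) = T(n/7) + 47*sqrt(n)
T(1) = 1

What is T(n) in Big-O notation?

Each level contributes sqrt(n/7^k). Geometric series with ratio 1/sqrt(7) < 1 sums to O(sqrt(n)).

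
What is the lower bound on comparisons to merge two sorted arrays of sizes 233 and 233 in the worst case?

Adversary: with |233 - 233| <= 1 the inputs can be fully interleaved so that every adjacent pair in the merged output comes from different arrays. Then each of the 465 adjacent pairs must be directly compared, or the algorithm cannot determine their relative order. Standard merge meets this bound.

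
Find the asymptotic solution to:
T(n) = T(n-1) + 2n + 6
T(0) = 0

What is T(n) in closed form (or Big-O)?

Dominant term in sum is 2*sum(i, i=1..n) = 2*n*(n+1)/2 = O(n^2).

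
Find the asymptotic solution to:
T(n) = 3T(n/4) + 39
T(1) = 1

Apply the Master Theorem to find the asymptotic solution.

a=3, b=4, f(n)=39. log_4(3) = 0.7925. Case 1 of Master Theorem: T(n) = O(n^0.7925).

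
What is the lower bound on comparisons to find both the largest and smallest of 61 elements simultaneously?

Pair elements first (floor(61/2) comparisons), then find max among winners and min among losers. Total: ceil(3*61/2) - 2 = 90 comparisons.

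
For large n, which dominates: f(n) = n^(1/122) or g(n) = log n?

f(n) = n^(1/122) grows faster: any positive power of n dominates log n.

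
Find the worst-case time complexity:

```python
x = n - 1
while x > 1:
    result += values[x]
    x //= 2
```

Time complexity: O(log n).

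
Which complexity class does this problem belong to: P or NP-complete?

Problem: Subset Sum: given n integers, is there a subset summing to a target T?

This problem is NP-complete: one of Karp's 21 NP-complete problems.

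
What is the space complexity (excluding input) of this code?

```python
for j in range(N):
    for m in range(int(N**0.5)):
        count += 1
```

Space complexity: O(1).
Only a constant amount of auxiliary storage is used; nothing grows with n.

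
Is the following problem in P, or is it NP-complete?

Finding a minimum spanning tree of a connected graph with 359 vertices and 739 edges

This problem is in P: Kruskal's / Prim's algorithms run in polynomial time.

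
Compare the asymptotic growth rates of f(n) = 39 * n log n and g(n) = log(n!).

f(n) = 39 * n log n and g(n) = log(n!) are Theta of each other: Stirling: log(n!) = n log n - n + O(log n) = Theta(n log n); the constant 39 doesn't change the Theta class.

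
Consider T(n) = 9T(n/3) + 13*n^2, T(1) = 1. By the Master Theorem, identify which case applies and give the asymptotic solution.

a=9, b=3, f(n)=13*n^2.
log_3(9) = 2, so n^(log_b(a)) = n^2.
f(n) = Theta(n^2), so Case 2 applies.
T(n) = Theta(n^2 log n).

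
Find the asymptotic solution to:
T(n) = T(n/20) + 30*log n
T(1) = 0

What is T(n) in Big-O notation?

Each of the log_20(n) levels adds O(log n). T(n) = O(log^2 n).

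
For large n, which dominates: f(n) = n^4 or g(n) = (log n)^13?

f(n) = n^4 grows faster: any positive polynomial dominates any polylog.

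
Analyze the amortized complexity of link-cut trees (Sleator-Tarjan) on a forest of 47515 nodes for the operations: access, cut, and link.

Link-cut trees represent the forest using splay trees over preferred paths. With potential Phi = sum over nodes of log(size of virtual subtree), each access on 47515 nodes is O(log 47515) = O(log n) amortized by the splay-tree access lemma. Cut and link are O(1) plus one access.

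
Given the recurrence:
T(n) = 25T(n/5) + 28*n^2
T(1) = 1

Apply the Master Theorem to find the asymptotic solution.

a=25, b=5, f(n)=28*n^2. log_5(25) = 2. Case 2: T(n) = O(n^2 log n).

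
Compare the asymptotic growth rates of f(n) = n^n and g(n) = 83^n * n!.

g(n) = 83^n * n! grows faster: by Stirling n! ~ sqrt(2 pi n)(n/e)^n, so 83^n n! / n^n ~ (83/e)^n sqrt(2 pi n) -> infinity since 83/e > 1.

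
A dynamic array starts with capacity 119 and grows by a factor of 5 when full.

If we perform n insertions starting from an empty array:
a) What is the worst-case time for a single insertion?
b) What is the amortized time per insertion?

(a) Worst-case single insertion: O(n) -- when the array is full at capacity c, the resize copies all c elements, and c can be Theta(n).
(b) Resizes happen at sizes 119, 595, 2975, ... Total copy cost for n insertions: 119 + 595 + ... = O(n) (geometric series with ratio 1/5). Amortized cost per insertion: O(n)/n = O(1).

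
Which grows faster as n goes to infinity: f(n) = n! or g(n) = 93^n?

f(n) = n! grows faster: n!/93^n -> infinity by Stirling.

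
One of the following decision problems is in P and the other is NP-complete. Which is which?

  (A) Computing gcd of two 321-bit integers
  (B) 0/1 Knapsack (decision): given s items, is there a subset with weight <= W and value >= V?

(A) is P: the Euclidean algorithm runs in polynomial time in the bit-length.
(B) is NP-complete: reduces from Subset Sum.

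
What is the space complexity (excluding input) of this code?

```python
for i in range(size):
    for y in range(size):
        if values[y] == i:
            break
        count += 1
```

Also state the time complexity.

Space complexity: O(1).
Only a constant amount of auxiliary storage is used; nothing grows with n.
Time complexity: O(n^2).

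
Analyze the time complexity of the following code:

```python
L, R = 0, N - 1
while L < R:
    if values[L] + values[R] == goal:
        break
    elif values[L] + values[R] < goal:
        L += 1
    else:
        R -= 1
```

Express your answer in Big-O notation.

Time complexity: O(n).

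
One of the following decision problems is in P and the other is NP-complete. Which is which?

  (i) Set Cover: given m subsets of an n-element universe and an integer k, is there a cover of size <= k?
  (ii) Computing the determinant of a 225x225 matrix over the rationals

(i) is NP-complete: one of Karp's 21 NP-complete problems (with k part of the input).
(ii) is P: Gaussian elimination runs in O(n^3).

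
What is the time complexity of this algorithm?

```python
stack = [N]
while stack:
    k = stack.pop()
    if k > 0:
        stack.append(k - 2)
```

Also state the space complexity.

Time complexity: O(n).
Space complexity: O(1).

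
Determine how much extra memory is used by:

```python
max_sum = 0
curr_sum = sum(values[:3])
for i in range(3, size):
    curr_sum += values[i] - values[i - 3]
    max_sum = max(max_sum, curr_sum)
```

Space complexity: O(1).
Only a constant amount of auxiliary storage is used; nothing grows with n.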